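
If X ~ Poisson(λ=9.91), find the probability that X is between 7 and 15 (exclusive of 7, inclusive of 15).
0.725877

We have X ~ Poisson(λ=9.91).

To find P(7 < X ≤ 15), we use:
P(7 < X ≤ 15) = P(X ≤ 15) - P(X ≤ 7)
                 = F(15) - F(7)
                 = 0.954314 - 0.228437
                 = 0.725877

So there's approximately a 72.6% chance that X falls in this range.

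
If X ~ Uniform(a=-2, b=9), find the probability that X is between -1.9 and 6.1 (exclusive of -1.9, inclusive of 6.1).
0.727273

We have X ~ Uniform(a=-2, b=9).

To find P(-1.9 < X ≤ 6.1), we use:
P(-1.9 < X ≤ 6.1) = P(X ≤ 6.1) - P(X ≤ -1.9)
                 = F(6.1) - F(-1.9)
                 = 0.736364 - 0.009091
                 = 0.727273

So there's approximately a 72.7% chance that X falls in this range.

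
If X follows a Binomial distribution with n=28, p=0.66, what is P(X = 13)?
0.015835

We have X ~ Binomial(n=28, p=0.66).

For a Binomial distribution, the PMF gives us the probability of each outcome.

Using the PMF formula:
P(X = 13) = 0.015835

Rounded to 4 decimal places: 0.0158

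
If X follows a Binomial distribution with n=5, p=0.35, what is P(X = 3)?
0.181147

We have X ~ Binomial(n=5, p=0.35).

For a Binomial distribution, the PMF gives us the probability of each outcome.

Using the PMF formula:
P(X = 3) = 0.181147

Rounded to 4 decimal places: 0.1811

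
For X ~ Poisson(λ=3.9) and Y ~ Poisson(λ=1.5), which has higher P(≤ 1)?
Y has higher probability (P(Y ≤ 1) = 0.5578 > P(X ≤ 1) = 0.0992)

Compute P(≤ 1) for each distribution:

X ~ Poisson(λ=3.9):
P(X ≤ 1) = 0.0992

Y ~ Poisson(λ=1.5):
P(Y ≤ 1) = 0.5578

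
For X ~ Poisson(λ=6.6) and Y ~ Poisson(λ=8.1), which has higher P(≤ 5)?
X has higher probability (P(X ≤ 5) = 0.3547 > P(Y ≤ 5) = 0.1822)

Compute P(≤ 5) for each distribution:

X ~ Poisson(λ=6.6):
P(X ≤ 5) = 0.3547

Y ~ Poisson(λ=8.1):
P(Y ≤ 5) = 0.1822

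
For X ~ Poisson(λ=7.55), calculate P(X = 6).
0.135340

We have X ~ Poisson(λ=7.55).

For a Poisson distribution, the PMF gives us the probability of each outcome.

Using the PMF formula:
P(X = 6) = 0.135340

Rounded to 4 decimal places: 0.1353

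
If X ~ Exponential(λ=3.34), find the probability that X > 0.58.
0.144107

We have X ~ Exponential(λ=3.34).

P(X > 0.58) = 1 - P(X ≤ 0.58)
                = 1 - F(0.58)
                = 1 - 0.855893
                = 0.144107

So there's approximately a 14.4% chance that X exceeds 0.58.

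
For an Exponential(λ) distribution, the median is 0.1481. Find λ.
λ = 4.6803

For X ~ Exponential(λ), the CDF is F(x) = 1 - e^(-λx).
The median m satisfies F(m) = 0.5:
1 - e^(-λm) = 0.5
e^(-λm) = 0.5
λm = ln(2)
m = ln(2) / λ

Given m = 0.1481:
λ = ln(2) / 0.1481 = 0.693147 / 0.1481 = 4.6803

Verification: ln(2) / 4.6803 = 0.1481 ✓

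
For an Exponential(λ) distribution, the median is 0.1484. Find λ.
λ = 4.6708

For X ~ Exponential(λ), the CDF is F(x) = 1 - e^(-λx).
The median m satisfies F(m) = 0.5:
1 - e^(-λm) = 0.5
e^(-λm) = 0.5
λm = ln(2)
m = ln(2) / λ

Given m = 0.1484:
λ = ln(2) / 0.1484 = 0.693147 / 0.1484 = 4.6708

Verification: ln(2) / 4.6708 = 0.1484 ✓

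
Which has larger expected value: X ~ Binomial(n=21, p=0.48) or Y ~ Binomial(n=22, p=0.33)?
X has larger mean (10.0800 > 7.2600)

Compute the expected value for each distribution:

X ~ Binomial(n=21, p=0.48):
E[X] = 10.0800

Y ~ Binomial(n=22, p=0.33):
E[Y] = 7.2600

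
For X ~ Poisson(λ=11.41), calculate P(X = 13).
0.098886

We have X ~ Poisson(λ=11.41).

For a Poisson distribution, the PMF gives us the probability of each outcome.

Using the PMF formula:
P(X = 13) = 0.098886

Rounded to 4 decimal places: 0.0989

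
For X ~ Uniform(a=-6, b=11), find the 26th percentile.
-1.5800

We have X ~ Uniform(a=-6, b=11).

We want to find x such that P(X ≤ x) = 0.26.

This is the 26th percentile, which means 26% of values fall below this point.

Using the inverse CDF (quantile function):
x = F⁻¹(0.26) = -1.5800

Verification: P(X ≤ -1.5800) = 0.26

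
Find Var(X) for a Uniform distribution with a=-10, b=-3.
4.0833

We have X ~ Uniform(a=-10, b=-3).

For a Uniform distribution with a=-10, b=-3:
Var(X) = 4.0833

The variance measures the spread of the distribution around the mean.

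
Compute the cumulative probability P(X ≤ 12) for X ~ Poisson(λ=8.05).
0.933766

We have X ~ Poisson(λ=8.05).

The CDF gives us P(X ≤ k).

Using the CDF:
P(X ≤ 12) = 0.933766

This means there's approximately a 93.4% chance that X is at most 12.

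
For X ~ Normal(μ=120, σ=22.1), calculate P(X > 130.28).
0.320909

We have X ~ Normal(μ=120, σ=22.1).

P(X > 130.28) = 1 - P(X ≤ 130.28)
                = 1 - F(130.28)
                = 1 - 0.679091
                = 0.320909

So there's approximately a 32.1% chance that X exceeds 130.28.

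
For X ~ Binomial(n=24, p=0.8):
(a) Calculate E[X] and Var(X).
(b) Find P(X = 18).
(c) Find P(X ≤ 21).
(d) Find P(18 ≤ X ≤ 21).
(a) E[X] = 19.2000, Var(X) = 3.8400
(b) P(X = 18) = 0.155179
(c) P(X ≤ 21) = 0.885483
(d) P(18 ≤ X ≤ 21) = 0.696554

We have X ~ Binomial(n=24, p=0.8).

(a) Moments:
E[X] = 19.2000
Var(X) = 3.8400
σ = √Var(X) = 1.9596

(b) Point probability using PMF:
P(X = 18) = 0.155179

(c) Cumulative probability using CDF:
P(X ≤ 21) = F(21) = 0.885483

(d) Range probability:
P(18 ≤ X ≤ 21) = P(X ≤ 21) - P(X ≤ 17)
                   = F(21) - F(17)
                   = 0.885483 - 0.188929
                   = 0.696554

This means approximately 69.7% of outcomes fall in the interval [18, 21].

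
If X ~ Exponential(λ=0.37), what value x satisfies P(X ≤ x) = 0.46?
1.6654

We have X ~ Exponential(λ=0.37).

We want to find x such that P(X ≤ x) = 0.46.

This is the 46th percentile, which means 46% of values fall below this point.

Using the inverse CDF (quantile function):
x = F⁻¹(0.46) = 1.6654

Verification: P(X ≤ 1.6654) = 0.46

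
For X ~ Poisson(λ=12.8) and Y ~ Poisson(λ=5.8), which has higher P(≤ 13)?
Y has higher probability (P(Y ≤ 13) = 0.9973 > P(X ≤ 13) = 0.5950)

Compute P(≤ 13) for each distribution:

X ~ Poisson(λ=12.8):
P(X ≤ 13) = 0.5950

Y ~ Poisson(λ=5.8):
P(Y ≤ 13) = 0.9973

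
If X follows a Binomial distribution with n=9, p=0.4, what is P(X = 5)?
0.167215

We have X ~ Binomial(n=9, p=0.4).

For a Binomial distribution, the PMF gives us the probability of each outcome.

Using the PMF formula:
P(X = 5) = 0.167215

Rounded to 4 decimal places: 0.1672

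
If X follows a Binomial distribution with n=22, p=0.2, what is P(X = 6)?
0.134411

We have X ~ Binomial(n=22, p=0.2).

For a Binomial distribution, the PMF gives us the probability of each outcome.

Using the PMF formula:
P(X = 6) = 0.134411

Rounded to 4 decimal places: 0.1344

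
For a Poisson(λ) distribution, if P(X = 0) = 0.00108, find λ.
λ = 6.8308

For a Poisson(λ) distribution, the PMF at 0 is:
P(X = 0) = λ^0 e^(-λ) / 0! = e^(-λ)

Given P(X = 0) = 0.00108:
e^(-λ) = 0.00108
-λ = ln(0.00108)
λ = -ln(0.00108) = 6.8308

Verification: e^(-6.8308) = 0.00108 ✓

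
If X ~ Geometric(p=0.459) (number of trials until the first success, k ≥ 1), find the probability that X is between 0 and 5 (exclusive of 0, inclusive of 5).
0.953657

We have X ~ Geometric(p=0.459) (number of trials until the first success, k ≥ 1).

To find P(0 < X ≤ 5), we use:
P(0 < X ≤ 5) = P(X ≤ 5) - P(X ≤ 0)
                 = F(5) - F(0)
                 = 0.953657 - 0.000000
                 = 0.953657

So there's approximately a 95.4% chance that X falls in this range.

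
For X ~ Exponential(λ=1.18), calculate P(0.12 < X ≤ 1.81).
0.749818

We have X ~ Exponential(λ=1.18).

To find P(0.12 < X ≤ 1.81), we use:
P(0.12 < X ≤ 1.81) = P(X ≤ 1.81) - P(X ≤ 0.12)
                 = F(1.81) - F(0.12)
                 = 0.881850 - 0.132032
                 = 0.749818

So there's approximately a 75.0% chance that X falls in this range.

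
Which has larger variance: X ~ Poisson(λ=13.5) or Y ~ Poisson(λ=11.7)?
X has larger variance (13.5000 > 11.7000)

Compute the variance for each distribution:

X ~ Poisson(λ=13.5):
Var(X) = 13.5000

Y ~ Poisson(λ=11.7):
Var(Y) = 11.7000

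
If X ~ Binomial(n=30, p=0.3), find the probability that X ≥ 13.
0.084470

We have X ~ Binomial(n=30, p=0.3).

For discrete distributions, P(X ≥ 13) = 1 - P(X ≤ 12).

P(X ≤ 12) = 0.915530
P(X ≥ 13) = 1 - 0.915530 = 0.084470

So there's approximately a 8.4% chance that X is at least 13.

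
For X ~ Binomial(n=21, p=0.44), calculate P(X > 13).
0.030802

We have X ~ Binomial(n=21, p=0.44).

P(X > 13) = 1 - P(X ≤ 13)
                = 1 - F(13)
                = 1 - 0.969198
                = 0.030802

So there's approximately a 3.1% chance that X exceeds 13.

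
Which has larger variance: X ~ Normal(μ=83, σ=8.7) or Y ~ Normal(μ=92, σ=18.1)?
Y has larger variance (327.6100 > 75.6900)

Compute the variance for each distribution:

X ~ Normal(μ=83, σ=8.7):
Var(X) = 75.6900

Y ~ Normal(μ=92, σ=18.1):
Var(Y) = 327.6100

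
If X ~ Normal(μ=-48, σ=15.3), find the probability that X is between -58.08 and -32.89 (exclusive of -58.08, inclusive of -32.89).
0.583317

We have X ~ Normal(μ=-48, σ=15.3).

To find P(-58.08 < X ≤ -32.89), we use:
P(-58.08 < X ≤ -32.89) = P(X ≤ -32.89) - P(X ≤ -58.08)
                 = F(-32.89) - F(-58.08)
                 = 0.838321 - 0.255005
                 = 0.583317

So there's approximately a 58.3% chance that X falls in this range.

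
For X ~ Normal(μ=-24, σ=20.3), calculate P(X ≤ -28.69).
0.408644

We have X ~ Normal(μ=-24, σ=20.3).

The CDF gives us P(X ≤ k).

Using the CDF:
P(X ≤ -28.69) = 0.408644

This means there's approximately a 40.9% chance that X is at most -28.69.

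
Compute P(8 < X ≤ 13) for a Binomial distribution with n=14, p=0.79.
0.908854

We have X ~ Binomial(n=14, p=0.79).

To find P(8 < X ≤ 13), we use:
P(8 < X ≤ 13) = P(X ≤ 13) - P(X ≤ 8)
                 = F(13) - F(8)
                 = 0.963121 - 0.054267
                 = 0.908854

So there's approximately a 90.9% chance that X falls in this range.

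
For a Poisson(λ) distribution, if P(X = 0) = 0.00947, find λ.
λ = 4.6596

For a Poisson(λ) distribution, the PMF at 0 is:
P(X = 0) = λ^0 e^(-λ) / 0! = e^(-λ)

Given P(X = 0) = 0.00947:
e^(-λ) = 0.00947
-λ = ln(0.00947)
λ = -ln(0.00947) = 4.6596

Verification: e^(-4.6596) = 0.00947 ✓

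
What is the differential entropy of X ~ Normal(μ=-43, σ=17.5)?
4.2811 nats

We have X ~ Normal(μ=-43, σ=17.5).

The differential entropy measures the uncertainty or information content of the distribution.

For a Normal distribution with μ=-43, σ=17.5:
h(X) = 4.2811 nats

(In bits, this would be 6.1764 bits.)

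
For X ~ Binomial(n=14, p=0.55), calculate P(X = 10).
0.103971

We have X ~ Binomial(n=14, p=0.55).

For a Binomial distribution, the PMF gives us the probability of each outcome.

Using the PMF formula:
P(X = 10) = 0.103971

Rounded to 4 decimal places: 0.1040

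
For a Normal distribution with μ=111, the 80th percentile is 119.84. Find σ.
σ = 10.5035

For X ~ Normal(μ, σ), the p-th percentile satisfies x = μ + z_p × σ,
where z_p = Φ⁻¹(p) is the standard normal quantile.

Step 1: z_{0.8} = Φ⁻¹(0.8) = 0.8416

Step 2: Solve for σ:
119.84 = 111 + 0.8416 × σ
σ = (119.84 - 111) / 0.8416
σ = 8.84 / 0.8416
σ = 10.5035

Verification: μ + z × σ = 111 + 0.8416 × 10.5035 = 119.84 ✓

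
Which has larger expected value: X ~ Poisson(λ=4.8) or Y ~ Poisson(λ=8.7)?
Y has larger mean (8.7000 > 4.8000)

Compute the expected value for each distribution:

X ~ Poisson(λ=4.8):
E[X] = 4.8000

Y ~ Poisson(λ=8.7):
E[Y] = 8.7000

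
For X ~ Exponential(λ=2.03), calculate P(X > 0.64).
0.272750

We have X ~ Exponential(λ=2.03).

P(X > 0.64) = 1 - P(X ≤ 0.64)
                = 1 - F(0.64)
                = 1 - 0.727250
                = 0.272750

So there's approximately a 27.3% chance that X exceeds 0.64.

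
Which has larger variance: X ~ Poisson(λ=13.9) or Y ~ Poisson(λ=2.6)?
X has larger variance (13.9000 > 2.6000)

Compute the variance for each distribution:

X ~ Poisson(λ=13.9):
Var(X) = 13.9000

Y ~ Poisson(λ=2.6):
Var(Y) = 2.6000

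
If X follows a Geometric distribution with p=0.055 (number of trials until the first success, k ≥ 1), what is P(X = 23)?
0.015844

We have X ~ Geometric(p=0.055) (number of trials until the first success, k ≥ 1).

For a Geometric distribution, the PMF gives us the probability of each outcome.

Using the PMF formula:
P(X = 23) = 0.015844

Rounded to 4 decimal places: 0.0158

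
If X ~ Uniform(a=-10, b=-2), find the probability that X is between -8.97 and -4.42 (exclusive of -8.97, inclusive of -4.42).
0.568750

We have X ~ Uniform(a=-10, b=-2).

To find P(-8.97 < X ≤ -4.42), we use:
P(-8.97 < X ≤ -4.42) = P(X ≤ -4.42) - P(X ≤ -8.97)
                 = F(-4.42) - F(-8.97)
                 = 0.697500 - 0.128750
                 = 0.568750

So there's approximately a 56.9% chance that X falls in this range.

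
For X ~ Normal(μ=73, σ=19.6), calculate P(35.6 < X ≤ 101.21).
0.896780

We have X ~ Normal(μ=73, σ=19.6).

To find P(35.6 < X ≤ 101.21), we use:
P(35.6 < X ≤ 101.21) = P(X ≤ 101.21) - P(X ≤ 35.6)
                 = F(101.21) - F(35.6)
                 = 0.924965 - 0.028185
                 = 0.896780

So there's approximately a 89.7% chance that X falls in this range.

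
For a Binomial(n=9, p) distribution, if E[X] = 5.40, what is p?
p = 0.6

For a Binomial(n, p) distribution:
E[X] = n × p

Given n = 9 and E[X] = 5.40:
5.40 = 9 × p
p = 5.40 / 9 = 0.6

Verification: Binomial(9, 0.6) has E[X] = 5.40 ✓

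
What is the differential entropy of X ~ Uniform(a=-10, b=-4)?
1.7918 nats

We have X ~ Uniform(a=-10, b=-4).

The differential entropy measures the uncertainty or information content of the distribution.

For a Uniform distribution with a=-10, b=-4:
h(X) = 1.7918 nats

(In bits, this would be 2.5850 bits.)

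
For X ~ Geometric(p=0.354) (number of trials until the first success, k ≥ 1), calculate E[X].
2.8249

We have X ~ Geometric(p=0.354) (number of trials until the first success, k ≥ 1).

For a Geometric distribution with p=0.354 (number of trials until the first success, k ≥ 1):
E[X] = 2.8249

This is the expected (average) value of X.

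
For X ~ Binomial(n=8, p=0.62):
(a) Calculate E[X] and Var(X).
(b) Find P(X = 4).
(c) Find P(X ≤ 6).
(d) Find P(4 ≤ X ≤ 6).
(a) E[X] = 4.9600, Var(X) = 1.8848
(b) P(X = 4) = 0.215675
(c) P(X ≤ 6) = 0.871109
(d) P(4 ≤ X ≤ 6) = 0.726842

We have X ~ Binomial(n=8, p=0.62).

(a) Moments:
E[X] = 4.9600
Var(X) = 1.8848
σ = √Var(X) = 1.3729

(b) Point probability using PMF:
P(X = 4) = 0.215675

(c) Cumulative probability using CDF:
P(X ≤ 6) = F(6) = 0.871109

(d) Range probability:
P(4 ≤ X ≤ 6) = P(X ≤ 6) - P(X ≤ 3)
                   = F(6) - F(3)
                   = 0.871109 - 0.144267
                   = 0.726842

This means approximately 72.7% of outcomes fall in the interval [4, 6].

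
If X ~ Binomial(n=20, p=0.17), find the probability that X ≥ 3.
0.685414

We have X ~ Binomial(n=20, p=0.17).

For discrete distributions, P(X ≥ 3) = 1 - P(X ≤ 2).

P(X ≤ 2) = 0.314586
P(X ≥ 3) = 1 - 0.314586 = 0.685414

So there's approximately a 68.5% chance that X is at least 3.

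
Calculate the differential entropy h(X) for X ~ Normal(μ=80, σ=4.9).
3.0082 nats

We have X ~ Normal(μ=80, σ=4.9).

The differential entropy measures the uncertainty or information content of the distribution.

For a Normal distribution with μ=80, σ=4.9:
h(X) = 3.0082 nats

(In bits, this would be 4.3399 bits.)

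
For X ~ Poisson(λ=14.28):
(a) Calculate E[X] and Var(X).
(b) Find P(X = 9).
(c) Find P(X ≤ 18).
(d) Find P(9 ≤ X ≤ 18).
(a) E[X] = 14.2800, Var(X) = 14.2800
(b) P(X = 9) = 0.042763
(c) P(X ≤ 18) = 0.866501
(d) P(9 ≤ X ≤ 18) = 0.812472

We have X ~ Poisson(λ=14.28).

(a) Moments:
E[X] = 14.2800
Var(X) = 14.2800
σ = √Var(X) = 3.7789

(b) Point probability using PMF:
P(X = 9) = 0.042763

(c) Cumulative probability using CDF:
P(X ≤ 18) = F(18) = 0.866501

(d) Range probability:
P(9 ≤ X ≤ 18) = P(X ≤ 18) - P(X ≤ 8)
                   = F(18) - F(8)
                   = 0.866501 - 0.054029
                   = 0.812472

This means approximately 81.2% of outcomes fall in the interval [9, 18].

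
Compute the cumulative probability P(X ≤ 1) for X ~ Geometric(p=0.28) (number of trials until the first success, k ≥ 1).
0.280000

We have X ~ Geometric(p=0.28) (number of trials until the first success, k ≥ 1).

The CDF gives us P(X ≤ k).

Using the CDF:
P(X ≤ 1) = 0.280000

This means there's approximately a 28.0% chance that X is at most 1.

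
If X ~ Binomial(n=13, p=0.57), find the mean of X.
7.4100

We have X ~ Binomial(n=13, p=0.57).

For a Binomial distribution with n=13, p=0.57:
E[X] = 7.4100

This is the expected (average) value of X.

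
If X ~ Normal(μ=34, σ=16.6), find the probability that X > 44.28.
0.267867

We have X ~ Normal(μ=34, σ=16.6).

P(X > 44.28) = 1 - P(X ≤ 44.28)
                = 1 - F(44.28)
                = 1 - 0.732133
                = 0.267867

So there's approximately a 26.8% chance that X exceeds 44.28.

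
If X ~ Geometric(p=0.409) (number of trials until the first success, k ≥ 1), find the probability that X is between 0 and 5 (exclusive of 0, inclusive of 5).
0.927900

We have X ~ Geometric(p=0.409) (number of trials until the first success, k ≥ 1).

To find P(0 < X ≤ 5), we use:
P(0 < X ≤ 5) = P(X ≤ 5) - P(X ≤ 0)
                 = F(5) - F(0)
                 = 0.927900 - 0.000000
                 = 0.927900

So there's approximately a 92.8% chance that X falls in this range.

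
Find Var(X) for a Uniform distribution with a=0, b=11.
10.0833

We have X ~ Uniform(a=0, b=11).

For a Uniform distribution with a=0, b=11:
Var(X) = 10.0833

The variance measures the spread of the distribution around the mean.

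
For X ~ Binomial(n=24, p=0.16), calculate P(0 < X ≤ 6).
0.908392

We have X ~ Binomial(n=24, p=0.16).

To find P(0 < X ≤ 6), we use:
P(0 < X ≤ 6) = P(X ≤ 6) - P(X ≤ 0)
                 = F(6) - F(0)
                 = 0.923622 - 0.015230
                 = 0.908392

So there's approximately a 90.8% chance that X falls in this range.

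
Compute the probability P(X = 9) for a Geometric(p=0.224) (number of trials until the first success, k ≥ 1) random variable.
0.029454

We have X ~ Geometric(p=0.224) (number of trials until the first success, k ≥ 1).

For a Geometric distribution, the PMF gives us the probability of each outcome.

Using the PMF formula:
P(X = 9) = 0.029454

Rounded to 4 decimal places: 0.0295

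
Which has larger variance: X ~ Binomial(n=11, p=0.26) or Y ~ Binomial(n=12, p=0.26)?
Y has larger variance (2.3088 > 2.1164)

Compute the variance for each distribution:

X ~ Binomial(n=11, p=0.26):
Var(X) = 2.1164

Y ~ Binomial(n=12, p=0.26):
Var(Y) = 2.3088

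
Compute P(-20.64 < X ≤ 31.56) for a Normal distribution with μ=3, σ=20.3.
0.798167

We have X ~ Normal(μ=3, σ=20.3).

To find P(-20.64 < X ≤ 31.56), we use:
P(-20.64 < X ≤ 31.56) = P(X ≤ 31.56) - P(X ≤ -20.64)
                 = F(31.56) - F(-20.64)
                 = 0.920271 - 0.122104
                 = 0.798167

So there's approximately a 79.8% chance that X falls in this range.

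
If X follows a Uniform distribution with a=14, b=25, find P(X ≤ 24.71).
0.973636

We have X ~ Uniform(a=14, b=25).

The CDF gives us P(X ≤ k).

Using the CDF:
P(X ≤ 24.71) = 0.973636

This means there's approximately a 97.4% chance that X is at most 24.71.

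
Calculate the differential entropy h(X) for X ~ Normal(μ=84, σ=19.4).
4.3842 nats

We have X ~ Normal(μ=84, σ=19.4).

The differential entropy measures the uncertainty or information content of the distribution.

For a Normal distribution with μ=84, σ=19.4:
h(X) = 4.3842 nats

(In bits, this would be 6.3251 bits.)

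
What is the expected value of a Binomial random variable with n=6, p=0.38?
2.2800

We have X ~ Binomial(n=6, p=0.38).

For a Binomial distribution with n=6, p=0.38:
E[X] = 2.2800

This is the expected (average) value of X.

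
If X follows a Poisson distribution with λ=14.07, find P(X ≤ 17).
0.822174

We have X ~ Poisson(λ=14.07).

The CDF gives us P(X ≤ k).

Using the CDF:
P(X ≤ 17) = 0.822174

This means there's approximately a 82.2% chance that X is at most 17.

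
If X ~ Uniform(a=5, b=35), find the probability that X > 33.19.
0.060333

We have X ~ Uniform(a=5, b=35).

P(X > 33.19) = 1 - P(X ≤ 33.19)
                = 1 - F(33.19)
                = 1 - 0.939667
                = 0.060333

So there's approximately a 6.0% chance that X exceeds 33.19.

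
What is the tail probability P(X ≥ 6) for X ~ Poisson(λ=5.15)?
0.410340

We have X ~ Poisson(λ=5.15).

For discrete distributions, P(X ≥ 6) = 1 - P(X ≤ 5).

P(X ≤ 5) = 0.589660
P(X ≥ 6) = 1 - 0.589660 = 0.410340

So there's approximately a 41.0% chance that X is at least 6.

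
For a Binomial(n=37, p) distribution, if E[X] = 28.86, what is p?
p = 0.78

For a Binomial(n, p) distribution:
E[X] = n × p

Given n = 37 and E[X] = 28.86:
28.86 = 37 × p
p = 28.86 / 37 = 0.78

Verification: Binomial(37, 0.78) has E[X] = 28.86 ✓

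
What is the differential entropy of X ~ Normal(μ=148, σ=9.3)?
3.6490 nats

We have X ~ Normal(μ=148, σ=9.3).

The differential entropy measures the uncertainty or information content of the distribution.

For a Normal distribution with μ=148, σ=9.3:
h(X) = 3.6490 nats

(In bits, this would be 5.2643 bits.)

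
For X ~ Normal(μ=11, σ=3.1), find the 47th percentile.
10.7667

We have X ~ Normal(μ=11, σ=3.1).

We want to find x such that P(X ≤ x) = 0.47.

This is the 47th percentile, which means 47% of values fall below this point.

Using the inverse CDF (quantile function):
x = F⁻¹(0.47) = 10.7667

Verification: P(X ≤ 10.7667) = 0.47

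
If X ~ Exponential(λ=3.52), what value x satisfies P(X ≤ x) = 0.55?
0.2268

We have X ~ Exponential(λ=3.52).

We want to find x such that P(X ≤ x) = 0.55.

This is the 55th percentile, which means 55% of values fall below this point.

Using the inverse CDF (quantile function):
x = F⁻¹(0.55) = 0.2268

Verification: P(X ≤ 0.2268) = 0.55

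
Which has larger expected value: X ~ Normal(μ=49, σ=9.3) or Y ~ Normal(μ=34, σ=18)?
X has larger mean (49.0000 > 34.0000)

Compute the expected value for each distribution:

X ~ Normal(μ=49, σ=9.3):
E[X] = 49.0000

Y ~ Normal(μ=34, σ=18):
E[Y] = 34.0000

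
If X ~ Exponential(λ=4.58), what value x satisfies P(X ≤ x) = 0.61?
0.2056

We have X ~ Exponential(λ=4.58).

We want to find x such that P(X ≤ x) = 0.61.

This is the 61st percentile, which means 61% of values fall below this point.

Using the inverse CDF (quantile function):
x = F⁻¹(0.61) = 0.2056

Verification: P(X ≤ 0.2056) = 0.61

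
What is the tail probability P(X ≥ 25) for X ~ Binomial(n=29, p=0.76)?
0.140516

We have X ~ Binomial(n=29, p=0.76).

For discrete distributions, P(X ≥ 25) = 1 - P(X ≤ 24).

P(X ≤ 24) = 0.859484
P(X ≥ 25) = 1 - 0.859484 = 0.140516

So there's approximately a 14.1% chance that X is at least 25.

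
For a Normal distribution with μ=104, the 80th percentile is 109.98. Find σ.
σ = 7.1053

For X ~ Normal(μ, σ), the p-th percentile satisfies x = μ + z_p × σ,
where z_p = Φ⁻¹(p) is the standard normal quantile.

Step 1: z_{0.8} = Φ⁻¹(0.8) = 0.8416

Step 2: Solve for σ:
109.98 = 104 + 0.8416 × σ
σ = (109.98 - 104) / 0.8416
σ = 5.98 / 0.8416
σ = 7.1053

Verification: μ + z × σ = 104 + 0.8416 × 7.1053 = 109.98 ✓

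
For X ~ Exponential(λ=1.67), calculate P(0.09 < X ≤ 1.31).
0.748275

We have X ~ Exponential(λ=1.67).

To find P(0.09 < X ≤ 1.31), we use:
P(0.09 < X ≤ 1.31) = P(X ≤ 1.31) - P(X ≤ 0.09)
                 = F(1.31) - F(0.09)
                 = 0.887826 - 0.139550
                 = 0.748275

So there's approximately a 74.8% chance that X falls in this range.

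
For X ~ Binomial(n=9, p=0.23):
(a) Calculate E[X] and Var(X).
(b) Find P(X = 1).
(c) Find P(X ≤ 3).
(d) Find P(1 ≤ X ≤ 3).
(a) E[X] = 2.0700, Var(X) = 1.5939
(b) P(X = 1) = 0.255797
(c) P(X ≤ 3) = 0.869591
(d) P(1 ≤ X ≤ 3) = 0.774439

We have X ~ Binomial(n=9, p=0.23).

(a) Moments:
E[X] = 2.0700
Var(X) = 1.5939
σ = √Var(X) = 1.2625

(b) Point probability using PMF:
P(X = 1) = 0.255797

(c) Cumulative probability using CDF:
P(X ≤ 3) = F(3) = 0.869591

(d) Range probability:
P(1 ≤ X ≤ 3) = P(X ≤ 3) - P(X ≤ 0)
                   = F(3) - F(0)
                   = 0.869591 - 0.095152
                   = 0.774439

This means approximately 77.4% of outcomes fall in the interval [1, 3].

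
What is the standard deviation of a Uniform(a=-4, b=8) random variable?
3.4641

We have X ~ Uniform(a=-4, b=8).

For a Uniform distribution with a=-4, b=8:
σ = √Var(X) = 3.4641

The standard deviation is the square root of the variance.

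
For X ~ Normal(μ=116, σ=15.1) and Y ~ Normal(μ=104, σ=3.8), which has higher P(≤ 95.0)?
X has higher probability (P(X ≤ 95.0) = 0.0822 > P(Y ≤ 95.0) = 0.0089)

Compute P(≤ 95.0) for each distribution:

X ~ Normal(μ=116, σ=15.1):
P(X ≤ 95.0) = 0.0822

Y ~ Normal(μ=104, σ=3.8):
P(Y ≤ 95.0) = 0.0089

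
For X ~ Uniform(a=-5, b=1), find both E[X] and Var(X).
E[X] = -2.0000, Var(X) = 3.0000

We have X ~ Uniform(a=-5, b=1).

For a Uniform distribution with a=-5, b=1:

Expected value:
E[X] = -2.0000

Variance:
Var(X) = 3.0000

Standard deviation:
σ = √Var(X) = 1.7321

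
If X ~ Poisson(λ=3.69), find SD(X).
1.9209

We have X ~ Poisson(λ=3.69).

For a Poisson distribution with λ=3.69:
σ = √Var(X) = 1.9209

The standard deviation is the square root of the variance.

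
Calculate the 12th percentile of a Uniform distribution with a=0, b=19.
2.2800

We have X ~ Uniform(a=0, b=19).

We want to find x such that P(X ≤ x) = 0.12.

This is the 12th percentile, which means 12% of values fall below this point.

Using the inverse CDF (quantile function):
x = F⁻¹(0.12) = 2.2800

Verification: P(X ≤ 2.2800) = 0.12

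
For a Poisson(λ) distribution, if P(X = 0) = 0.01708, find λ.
λ = 4.0698

For a Poisson(λ) distribution, the PMF at 0 is:
P(X = 0) = λ^0 e^(-λ) / 0! = e^(-λ)

Given P(X = 0) = 0.01708:
e^(-λ) = 0.01708
-λ = ln(0.01708)
λ = -ln(0.01708) = 4.0698

Verification: e^(-4.0698) = 0.01708 ✓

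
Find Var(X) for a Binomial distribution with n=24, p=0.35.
5.4600

We have X ~ Binomial(n=24, p=0.35).

For a Binomial distribution with n=24, p=0.35:
Var(X) = 5.4600

The variance measures the spread of the distribution around the mean.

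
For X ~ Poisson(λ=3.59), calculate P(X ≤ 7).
0.969634

We have X ~ Poisson(λ=3.59).

The CDF gives us P(X ≤ k).

Using the CDF:
P(X ≤ 7) = 0.969634

This means there's approximately a 97.0% chance that X is at most 7.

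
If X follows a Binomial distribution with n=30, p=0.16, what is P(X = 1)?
0.030573

We have X ~ Binomial(n=30, p=0.16).

For a Binomial distribution, the PMF gives us the probability of each outcome.

Using the PMF formula:
P(X = 1) = 0.030573

Rounded to 4 decimal places: 0.0306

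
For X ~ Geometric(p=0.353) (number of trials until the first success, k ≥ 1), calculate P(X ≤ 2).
0.581391

We have X ~ Geometric(p=0.353) (number of trials until the first success, k ≥ 1).

The CDF gives us P(X ≤ k).

Using the CDF:
P(X ≤ 2) = 0.581391

This means there's approximately a 58.1% chance that X is at most 2.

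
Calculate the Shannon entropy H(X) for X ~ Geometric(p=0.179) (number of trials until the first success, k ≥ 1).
2.6250 nats

We have X ~ Geometric(p=0.179) (number of trials until the first success, k ≥ 1).

The Shannon entropy measures the uncertainty or information content of the distribution.

For a Geometric distribution with p=0.179 (number of trials until the first success, k ≥ 1):
H(X) = 2.6250 nats

(In bits, this would be 3.7871 bits.)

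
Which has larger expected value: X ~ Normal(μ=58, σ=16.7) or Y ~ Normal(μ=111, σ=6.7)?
Y has larger mean (111.0000 > 58.0000)

Compute the expected value for each distribution:

X ~ Normal(μ=58, σ=16.7):
E[X] = 58.0000

Y ~ Normal(μ=111, σ=6.7):
E[Y] = 111.0000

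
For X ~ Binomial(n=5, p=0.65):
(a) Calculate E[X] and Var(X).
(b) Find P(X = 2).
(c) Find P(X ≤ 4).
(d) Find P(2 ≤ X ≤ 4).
(a) E[X] = 3.2500, Var(X) = 1.1375
(b) P(X = 2) = 0.181147
(c) P(X ≤ 4) = 0.883971
(d) P(2 ≤ X ≤ 4) = 0.829948

We have X ~ Binomial(n=5, p=0.65).

(a) Moments:
E[X] = 3.2500
Var(X) = 1.1375
σ = √Var(X) = 1.0665

(b) Point probability using PMF:
P(X = 2) = 0.181147

(c) Cumulative probability using CDF:
P(X ≤ 4) = F(4) = 0.883971

(d) Range probability:
P(2 ≤ X ≤ 4) = P(X ≤ 4) - P(X ≤ 1)
                   = F(4) - F(1)
                   = 0.883971 - 0.054022
                   = 0.829948

This means approximately 83.0% of outcomes fall in the interval [2, 4].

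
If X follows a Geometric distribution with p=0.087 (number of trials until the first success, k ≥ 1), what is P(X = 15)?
0.024328

We have X ~ Geometric(p=0.087) (number of trials until the first success, k ≥ 1).

For a Geometric distribution, the PMF gives us the probability of each outcome.

Using the PMF formula:
P(X = 15) = 0.024328

Rounded to 4 decimal places: 0.0243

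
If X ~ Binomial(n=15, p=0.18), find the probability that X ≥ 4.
0.278195

We have X ~ Binomial(n=15, p=0.18).

For discrete distributions, P(X ≥ 4) = 1 - P(X ≤ 3).

P(X ≤ 3) = 0.721805
P(X ≥ 4) = 1 - 0.721805 = 0.278195

So there's approximately a 27.8% chance that X is at least 4.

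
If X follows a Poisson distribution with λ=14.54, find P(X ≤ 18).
0.850418

We have X ~ Poisson(λ=14.54).

The CDF gives us P(X ≤ k).

Using the CDF:
P(X ≤ 18) = 0.850418

This means there's approximately a 85.0% chance that X is at most 18.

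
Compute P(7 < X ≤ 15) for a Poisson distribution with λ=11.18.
0.765535

We have X ~ Poisson(λ=11.18).

To find P(7 < X ≤ 15), we use:
P(7 < X ≤ 15) = P(X ≤ 15) - P(X ≤ 7)
                 = F(15) - F(7)
                 = 0.897478 - 0.131943
                 = 0.765535

So there's approximately a 76.6% chance that X falls in this range.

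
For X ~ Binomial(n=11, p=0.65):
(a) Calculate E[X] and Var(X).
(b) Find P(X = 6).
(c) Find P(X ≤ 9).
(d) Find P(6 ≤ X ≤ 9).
(a) E[X] = 7.1500, Var(X) = 2.5025
(b) P(X = 6) = 0.183005
(c) P(X ≤ 9) = 0.939418
(d) P(6 ≤ X ≤ 9) = 0.790734

We have X ~ Binomial(n=11, p=0.65).

(a) Moments:
E[X] = 7.1500
Var(X) = 2.5025
σ = √Var(X) = 1.5819

(b) Point probability using PMF:
P(X = 6) = 0.183005

(c) Cumulative probability using CDF:
P(X ≤ 9) = F(9) = 0.939418

(d) Range probability:
P(6 ≤ X ≤ 9) = P(X ≤ 9) - P(X ≤ 5)
                   = F(9) - F(5)
                   = 0.939418 - 0.148684
                   = 0.790734

This means approximately 79.1% of outcomes fall in the interval [6, 9].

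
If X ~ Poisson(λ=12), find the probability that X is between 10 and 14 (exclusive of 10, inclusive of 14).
0.424795

We have X ~ Poisson(λ=12).

To find P(10 < X ≤ 14), we use:
P(10 < X ≤ 14) = P(X ≤ 14) - P(X ≤ 10)
                 = F(14) - F(10)
                 = 0.772025 - 0.347229
                 = 0.424795

So there's approximately a 42.5% chance that X falls in this range.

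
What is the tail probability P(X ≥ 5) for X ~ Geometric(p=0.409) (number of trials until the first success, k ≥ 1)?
0.121997

We have X ~ Geometric(p=0.409) (number of trials until the first success, k ≥ 1).

For discrete distributions, P(X ≥ 5) = 1 - P(X ≤ 4).

P(X ≤ 4) = 0.878003
P(X ≥ 5) = 1 - 0.878003 = 0.121997

So there's approximately a 12.2% chance that X is at least 5.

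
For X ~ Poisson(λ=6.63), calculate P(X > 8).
0.224099

We have X ~ Poisson(λ=6.63).

P(X > 8) = 1 - P(X ≤ 8)
                = 1 - F(8)
                = 1 - 0.775901
                = 0.224099

So there's approximately a 22.4% chance that X exceeds 8.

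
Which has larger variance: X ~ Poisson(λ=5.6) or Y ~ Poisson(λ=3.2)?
X has larger variance (5.6000 > 3.2000)

Compute the variance for each distribution:

X ~ Poisson(λ=5.6):
Var(X) = 5.6000

Y ~ Poisson(λ=3.2):
Var(Y) = 3.2000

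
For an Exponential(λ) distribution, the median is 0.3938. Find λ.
λ = 1.7602

For X ~ Exponential(λ), the CDF is F(x) = 1 - e^(-λx).
The median m satisfies F(m) = 0.5:
1 - e^(-λm) = 0.5
e^(-λm) = 0.5
λm = ln(2)
m = ln(2) / λ

Given m = 0.3938:
λ = ln(2) / 0.3938 = 0.693147 / 0.3938 = 1.7602

Verification: ln(2) / 1.7602 = 0.3938 ✓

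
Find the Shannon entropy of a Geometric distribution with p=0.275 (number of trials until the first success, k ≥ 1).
2.1388 nats

We have X ~ Geometric(p=0.275) (number of trials until the first success, k ≥ 1).

The Shannon entropy measures the uncertainty or information content of the distribution.

For a Geometric distribution with p=0.275 (number of trials until the first success, k ≥ 1):
H(X) = 2.1388 nats

(In bits, this would be 3.0856 bits.)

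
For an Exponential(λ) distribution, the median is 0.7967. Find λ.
λ = 0.8700

For X ~ Exponential(λ), the CDF is F(x) = 1 - e^(-λx).
The median m satisfies F(m) = 0.5:
1 - e^(-λm) = 0.5
e^(-λm) = 0.5
λm = ln(2)
m = ln(2) / λ

Given m = 0.7967:
λ = ln(2) / 0.7967 = 0.693147 / 0.7967 = 0.8700

Verification: ln(2) / 0.8700 = 0.7967 ✓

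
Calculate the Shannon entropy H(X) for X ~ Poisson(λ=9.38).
2.5288 nats

We have X ~ Poisson(λ=9.38).

The Shannon entropy measures the uncertainty or information content of the distribution.

For a Poisson distribution with λ=9.38:
H(X) = 2.5288 nats

(In bits, this would be 3.6483 bits.)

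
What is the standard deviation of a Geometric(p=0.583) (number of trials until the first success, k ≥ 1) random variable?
1.1076

We have X ~ Geometric(p=0.583) (number of trials until the first success, k ≥ 1).

For a Geometric distribution with p=0.583 (number of trials until the first success, k ≥ 1):
σ = √Var(X) = 1.1076

The standard deviation is the square root of the variance.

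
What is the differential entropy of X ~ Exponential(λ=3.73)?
-0.3164 nats

We have X ~ Exponential(λ=3.73).

The differential entropy measures the uncertainty or information content of the distribution.

For an Exponential distribution with λ=3.73:
h(X) = -0.3164 nats

(In bits, this would be -0.4565 bits.)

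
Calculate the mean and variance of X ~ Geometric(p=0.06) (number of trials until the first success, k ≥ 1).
E[X] = 16.6667, Var(X) = 261.1111

We have X ~ Geometric(p=0.06) (number of trials until the first success, k ≥ 1).

For a Geometric distribution with p=0.06 (number of trials until the first success, k ≥ 1):

Expected value:
E[X] = 16.6667

Variance:
Var(X) = 261.1111

Standard deviation:
σ = √Var(X) = 16.1589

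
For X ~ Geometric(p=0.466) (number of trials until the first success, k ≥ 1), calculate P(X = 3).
0.132883

We have X ~ Geometric(p=0.466) (number of trials until the first success, k ≥ 1).

For a Geometric distribution, the PMF gives us the probability of each outcome.

Using the PMF formula:
P(X = 3) = 0.132883

Rounded to 4 decimal places: 0.1329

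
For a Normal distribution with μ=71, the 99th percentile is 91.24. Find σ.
σ = 8.7003

For X ~ Normal(μ, σ), the p-th percentile satisfies x = μ + z_p × σ,
where z_p = Φ⁻¹(p) is the standard normal quantile.

Step 1: z_{0.99} = Φ⁻¹(0.99) = 2.3263

Step 2: Solve for σ:
91.24 = 71 + 2.3263 × σ
σ = (91.24 - 71) / 2.3263
σ = 20.24 / 2.3263
σ = 8.7003

Verification: μ + z × σ = 71 + 2.3263 × 8.7003 = 91.24 ✓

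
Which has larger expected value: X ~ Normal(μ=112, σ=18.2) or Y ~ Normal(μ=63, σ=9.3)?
X has larger mean (112.0000 > 63.0000)

Compute the expected value for each distribution:

X ~ Normal(μ=112, σ=18.2):
E[X] = 112.0000

Y ~ Normal(μ=63, σ=9.3):
E[Y] = 63.0000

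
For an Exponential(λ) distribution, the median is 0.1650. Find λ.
λ = 4.2009

For X ~ Exponential(λ), the CDF is F(x) = 1 - e^(-λx).
The median m satisfies F(m) = 0.5:
1 - e^(-λm) = 0.5
e^(-λm) = 0.5
λm = ln(2)
m = ln(2) / λ

Given m = 0.1650:
λ = ln(2) / 0.1650 = 0.693147 / 0.1650 = 4.2009

Verification: ln(2) / 4.2009 = 0.1650 ✓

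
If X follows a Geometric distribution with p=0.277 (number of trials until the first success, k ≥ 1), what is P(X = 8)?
0.028605

We have X ~ Geometric(p=0.277) (number of trials until the first success, k ≥ 1).

For a Geometric distribution, the PMF gives us the probability of each outcome.

Using the PMF formula:
P(X = 8) = 0.028605

Rounded to 4 decimal places: 0.0286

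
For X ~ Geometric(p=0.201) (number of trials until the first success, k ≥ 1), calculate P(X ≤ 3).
0.489918

We have X ~ Geometric(p=0.201) (number of trials until the first success, k ≥ 1).

The CDF gives us P(X ≤ k).

Using the CDF:
P(X ≤ 3) = 0.489918

This means there's approximately a 49.0% chance that X is at most 3.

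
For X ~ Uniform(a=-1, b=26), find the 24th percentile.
5.4800

We have X ~ Uniform(a=-1, b=26).

We want to find x such that P(X ≤ x) = 0.24.

This is the 24th percentile, which means 24% of values fall below this point.

Using the inverse CDF (quantile function):
x = F⁻¹(0.24) = 5.4800

Verification: P(X ≤ 5.4800) = 0.24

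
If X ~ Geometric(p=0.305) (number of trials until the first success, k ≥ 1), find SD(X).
2.7333

We have X ~ Geometric(p=0.305) (number of trials until the first success, k ≥ 1).

For a Geometric distribution with p=0.305 (number of trials until the first success, k ≥ 1):
σ = √Var(X) = 2.7333

The standard deviation is the square root of the variance.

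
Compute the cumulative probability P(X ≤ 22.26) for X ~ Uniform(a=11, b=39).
0.402143

We have X ~ Uniform(a=11, b=39).

The CDF gives us P(X ≤ k).

Using the CDF:
P(X ≤ 22.26) = 0.402143

This means there's approximately a 40.2% chance that X is at most 22.26.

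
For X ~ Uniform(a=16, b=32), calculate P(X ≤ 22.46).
0.403750

We have X ~ Uniform(a=16, b=32).

The CDF gives us P(X ≤ k).

Using the CDF:
P(X ≤ 22.46) = 0.403750

This means there's approximately a 40.4% chance that X is at most 22.46.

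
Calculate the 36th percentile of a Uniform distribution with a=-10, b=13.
-1.7200

We have X ~ Uniform(a=-10, b=13).

We want to find x such that P(X ≤ x) = 0.36.

This is the 36th percentile, which means 36% of values fall below this point.

Using the inverse CDF (quantile function):
x = F⁻¹(0.36) = -1.7200

Verification: P(X ≤ -1.7200) = 0.36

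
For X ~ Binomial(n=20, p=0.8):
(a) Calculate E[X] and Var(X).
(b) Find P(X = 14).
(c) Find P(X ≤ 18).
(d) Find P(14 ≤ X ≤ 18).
(a) E[X] = 16.0000, Var(X) = 3.2000
(b) P(X = 14) = 0.109100
(c) P(X ≤ 18) = 0.930825
(d) P(14 ≤ X ≤ 18) = 0.844132

We have X ~ Binomial(n=20, p=0.8).

(a) Moments:
E[X] = 16.0000
Var(X) = 3.2000
σ = √Var(X) = 1.7889

(b) Point probability using PMF:
P(X = 14) = 0.109100

(c) Cumulative probability using CDF:
P(X ≤ 18) = F(18) = 0.930825

(d) Range probability:
P(14 ≤ X ≤ 18) = P(X ≤ 18) - P(X ≤ 13)
                   = F(18) - F(13)
                   = 0.930825 - 0.086693
                   = 0.844132

This means approximately 84.4% of outcomes fall in the interval [14, 18].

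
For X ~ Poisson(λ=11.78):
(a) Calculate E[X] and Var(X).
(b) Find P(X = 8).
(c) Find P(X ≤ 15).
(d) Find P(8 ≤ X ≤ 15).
(a) E[X] = 11.7800, Var(X) = 11.7800
(b) P(X = 8) = 0.070413
(c) P(X ≤ 15) = 0.859899
(d) P(8 ≤ X ≤ 15) = 0.760334

We have X ~ Poisson(λ=11.78).

(a) Moments:
E[X] = 11.7800
Var(X) = 11.7800
σ = √Var(X) = 3.4322

(b) Point probability using PMF:
P(X = 8) = 0.070413

(c) Cumulative probability using CDF:
P(X ≤ 15) = F(15) = 0.859899

(d) Range probability:
P(8 ≤ X ≤ 15) = P(X ≤ 15) - P(X ≤ 7)
                   = F(15) - F(7)
                   = 0.859899 - 0.099565
                   = 0.760334

This means approximately 76.0% of outcomes fall in the interval [8, 15].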